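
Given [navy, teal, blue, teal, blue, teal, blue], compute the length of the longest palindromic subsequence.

One longest palindromic subsequence is blue teal blue teal blue (positions 3,4,5,6,7); it reads the same forward and backward, and the interval DP gives dp[1][7] = 5.

5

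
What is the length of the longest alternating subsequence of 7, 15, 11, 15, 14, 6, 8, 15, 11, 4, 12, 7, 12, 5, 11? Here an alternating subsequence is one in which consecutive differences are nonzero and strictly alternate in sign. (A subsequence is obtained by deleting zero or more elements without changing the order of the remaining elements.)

12

Track the best alternating length ending on an up-step vs a down-step at each position: up/down = 1/1, 2/1, 2/3, 4/1, 4/5, 1/5, 6/5, 6/1, 6/7, 1/7, 8/7, 8/9, 10/7, 8/11, 12/11.
The maximum over both is 12; one such subsequence is 7, 15, 11, 15, 14, 15, 11, 12, 7, 12, 5, 11.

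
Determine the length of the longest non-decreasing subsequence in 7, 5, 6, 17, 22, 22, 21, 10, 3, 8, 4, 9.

5

Scanning left to right, the best length ending at each element is: 7→1, 5→1, 6→2, 17→3, 22→4, 22→5, 21→4, 10→3, 3→1, 8→3, 4→2, 9→4.
So the longest non-decreasing subsequence has length 5, e.g. 5, 6, 17, 22, 22.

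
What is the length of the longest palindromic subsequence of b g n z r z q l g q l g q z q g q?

One longest palindromic subsequence is gzqglgqzg (positions 2,6,7,9,11,12,13,14,16); it reads the same forward and backward, and the interval DP gives dp[1][17] = 9.

9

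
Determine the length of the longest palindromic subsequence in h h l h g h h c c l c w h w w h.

One longest palindromic subsequence is hhlhhhlhh (positions 1,2,3,4,6,7,10,13,16); it reads the same forward and backward, and the interval DP gives dp[1][16] = 9.

9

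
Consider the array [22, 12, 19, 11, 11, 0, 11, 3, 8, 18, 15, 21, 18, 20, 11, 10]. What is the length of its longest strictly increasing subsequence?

6

Let dp[i] be the longest increasing subsequence ending at position i. Then dp = [1, 1, 2, 1, 1, 1, 2, 2, 3, 4, 4, 5, 5, 6, 4, 4].
The maximum is 6; one witness is 0, 3, 8, 15, 18, 20 at positions 6,8,9,11,13,14.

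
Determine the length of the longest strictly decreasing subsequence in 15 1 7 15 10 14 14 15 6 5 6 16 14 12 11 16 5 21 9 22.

5

Let dp[i] be the longest decreasing subsequence ending at position i. Then dp = [1, 2, 2, 1, 2, 2, 2, 1, 3, 4, 3, 1, 2, 3, 4, 1, 5, 1, 5, 1].
The maximum is 5; one witness is 15, 14, 12, 11, 5 at positions 1,6,14,15,17.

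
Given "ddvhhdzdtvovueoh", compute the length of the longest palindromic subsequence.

One longest palindromic subsequence is ddhhdd (positions 1,2,4,5,6,8); it reads the same forward and backward, and the interval DP gives dp[1][16] = 6.

6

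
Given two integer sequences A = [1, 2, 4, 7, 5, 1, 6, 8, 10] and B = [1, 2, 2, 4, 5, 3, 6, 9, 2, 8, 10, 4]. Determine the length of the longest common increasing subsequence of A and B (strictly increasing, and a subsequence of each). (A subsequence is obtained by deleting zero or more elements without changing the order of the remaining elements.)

A longest common strictly increasing subsequence is 1, 2, 4, 5, 6, 8, 10 (length 7); it appears in order in both A and B, and no longer such subsequence exists.

7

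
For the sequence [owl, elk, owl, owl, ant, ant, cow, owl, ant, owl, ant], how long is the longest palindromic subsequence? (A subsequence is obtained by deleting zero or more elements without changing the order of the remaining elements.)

One longest palindromic subsequence is owl owl ant ant owl owl (positions 3,4,5,6,8,10); it reads the same forward and backward, and the interval DP gives dp[1][11] = 6.

6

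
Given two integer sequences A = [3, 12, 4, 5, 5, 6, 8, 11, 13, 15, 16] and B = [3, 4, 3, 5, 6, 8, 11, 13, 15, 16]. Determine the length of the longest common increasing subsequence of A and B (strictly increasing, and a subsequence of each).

9

For each value that appears in both, track the longest common increasing run ending there.
The best achievable length is 9; one witness is 3, 4, 5, 6, 8, 11, 13, 15, 16 (A-positions 1,3,4,6,7,8,9,10,11, B-positions 1,2,4,5,6,7,8,9,10).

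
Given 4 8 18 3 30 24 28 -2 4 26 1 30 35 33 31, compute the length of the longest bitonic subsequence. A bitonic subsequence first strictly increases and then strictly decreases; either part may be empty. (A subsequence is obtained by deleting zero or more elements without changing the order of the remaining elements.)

9

Let inc[i] be the LIS ending at i and dec[i] the longest strictly decreasing subsequence starting at i. inc = [1, 2, 3, 1, 4, 4, 5, 1, 2, 5, 2, 6, 7, 7, 7], dec = [3, 3, 3, 2, 4, 3, 3, 1, 2, 2, 1, 1, 3, 2, 1].
max_i inc[i]+dec[i]−1 = 9, with one witness 4, 8, 18, 24, 28, 30, 35, 33, 31.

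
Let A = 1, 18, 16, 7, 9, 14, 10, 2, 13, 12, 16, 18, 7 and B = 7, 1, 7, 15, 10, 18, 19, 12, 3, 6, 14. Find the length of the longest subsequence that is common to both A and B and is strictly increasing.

4

For each value that appears in both, track the longest common increasing run ending there.
The best achievable length is 4; one witness is 1, 7, 10, 18 (A-positions 1,4,7,12, B-positions 2,3,5,6).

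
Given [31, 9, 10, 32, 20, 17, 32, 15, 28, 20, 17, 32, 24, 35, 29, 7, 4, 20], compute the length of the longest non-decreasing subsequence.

6

Let dp[i] be the longest non-decreasing subsequence ending at position i. Then dp = [1, 1, 2, 3, 3, 3, 4, 3, 4, 4, 4, 5, 5, 6, 6, 1, 1, 5].
The maximum is 6; one witness is 9, 10, 32, 32, 32, 35 at positions 2,3,4,7,12,14.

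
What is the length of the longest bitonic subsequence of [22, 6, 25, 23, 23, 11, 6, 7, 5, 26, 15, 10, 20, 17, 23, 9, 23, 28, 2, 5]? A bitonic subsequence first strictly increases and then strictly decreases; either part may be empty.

7

One longest bitonic subsequence is 22, 25, 23, 20, 17, 9, 5 (positions 1,3,5,13,14,16,20): it rises to 25 then falls. Length 7 is optimal.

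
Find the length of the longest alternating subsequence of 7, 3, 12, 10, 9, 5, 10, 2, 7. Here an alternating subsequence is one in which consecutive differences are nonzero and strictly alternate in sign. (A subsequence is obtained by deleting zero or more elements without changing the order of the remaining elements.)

Track the best alternating length ending on an up-step vs a down-step at each position: up/down = 1/1, 1/2, 3/1, 3/4, 3/4, 3/4, 5/4, 1/6, 7/6.
The maximum over both is 7; one such subsequence is 7, 3, 12, 9, 10, 2, 7.

7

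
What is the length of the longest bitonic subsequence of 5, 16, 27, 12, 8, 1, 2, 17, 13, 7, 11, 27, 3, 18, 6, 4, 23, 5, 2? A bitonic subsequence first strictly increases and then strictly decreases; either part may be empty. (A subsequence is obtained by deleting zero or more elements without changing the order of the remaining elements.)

Let inc[i] be the LIS ending at i and dec[i] the longest strictly decreasing subsequence starting at i. inc = [1, 2, 3, 2, 2, 1, 2, 3, 3, 3, 4, 5, 3, 5, 4, 4, 6, 5, 2], dec = [3, 7, 7, 6, 5, 1, 1, 6, 5, 4, 4, 5, 2, 4, 3, 2, 3, 2, 1].
max_i inc[i]+dec[i]−1 = 9, with one witness 5, 16, 27, 17, 13, 11, 6, 5, 2.

9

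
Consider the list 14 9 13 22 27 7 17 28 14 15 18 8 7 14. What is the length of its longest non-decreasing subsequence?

5

Let dp[i] be the longest non-decreasing subsequence ending at position i. Then dp = [1, 1, 2, 3, 4, 1, 3, 5, 3, 4, 5, 2, 2, 4].
The maximum is 5; one witness is 9, 13, 22, 27, 28 at positions 2,3,4,5,8.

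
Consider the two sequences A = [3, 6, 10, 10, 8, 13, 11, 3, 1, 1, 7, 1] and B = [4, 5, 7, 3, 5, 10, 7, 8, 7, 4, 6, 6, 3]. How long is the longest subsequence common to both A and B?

4

Backtracking the LCS table gives one alignment: 3 (A1,B4) → 10 (A3,B6) → 8 (A5,B8) → 3 (A8,B13).
So the longest common subsequence has length 4.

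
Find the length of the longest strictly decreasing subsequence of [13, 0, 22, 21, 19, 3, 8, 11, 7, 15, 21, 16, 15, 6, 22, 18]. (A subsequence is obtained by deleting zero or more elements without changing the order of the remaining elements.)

One longest decreasing subsequence is 22, 21, 19, 8, 7, 6 (positions 3,4,5,7,9,14), of length 6; no longer one exists.

6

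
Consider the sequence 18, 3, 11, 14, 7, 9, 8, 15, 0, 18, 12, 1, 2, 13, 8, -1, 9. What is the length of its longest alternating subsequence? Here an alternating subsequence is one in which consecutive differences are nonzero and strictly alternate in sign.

13

A longest alternating subsequence is 18, 3, 11, 7, 9, 8, 15, 0, 18, 12, 13, 8, 9 (positions 1,2,3,5,6,7,8,9,10,11,14,15,17); its 12 consecutive differences strictly alternate in sign, and length 13 is optimal.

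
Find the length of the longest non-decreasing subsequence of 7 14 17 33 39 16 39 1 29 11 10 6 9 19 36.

6

One longest non-decreasing subsequence is 7, 14, 17, 33, 39, 39 (positions 1,2,3,4,5,7), of length 6; no longer one exists.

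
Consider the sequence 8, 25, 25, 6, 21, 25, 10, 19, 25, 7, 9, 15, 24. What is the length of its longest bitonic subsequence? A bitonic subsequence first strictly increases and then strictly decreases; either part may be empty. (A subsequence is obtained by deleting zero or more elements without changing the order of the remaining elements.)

5

Let inc[i] be the LIS ending at i and dec[i] the longest strictly decreasing subsequence starting at i. inc = [1, 2, 2, 1, 2, 3, 2, 3, 4, 2, 3, 4, 5], dec = [2, 4, 4, 1, 3, 3, 2, 2, 2, 1, 1, 1, 1].
max_i inc[i]+dec[i]−1 = 5, with one witness 8, 25, 21, 19, 15.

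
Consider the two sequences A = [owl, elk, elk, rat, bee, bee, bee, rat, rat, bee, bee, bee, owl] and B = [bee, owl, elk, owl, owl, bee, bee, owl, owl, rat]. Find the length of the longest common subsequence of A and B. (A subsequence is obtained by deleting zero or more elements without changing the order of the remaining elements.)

5

A longest common subsequence is owl, elk, bee, bee, rat (length 5); the LCS DP confirms no longer common subsequence exists.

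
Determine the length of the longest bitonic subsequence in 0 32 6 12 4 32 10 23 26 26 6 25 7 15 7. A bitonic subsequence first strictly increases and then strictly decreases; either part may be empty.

8

One longest bitonic subsequence is 0, 6, 12, 32, 26, 25, 15, 7 (positions 1,3,4,6,10,12,14,15): it rises to 32 then falls. Length 8 is optimal.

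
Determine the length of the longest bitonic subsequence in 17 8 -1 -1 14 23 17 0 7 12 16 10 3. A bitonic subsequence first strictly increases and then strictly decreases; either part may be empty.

One longest bitonic subsequence is 8, 14, 23, 17, 16, 10, 3 (positions 2,5,6,7,11,12,13): it rises to 23 then falls. Length 7 is optimal.

7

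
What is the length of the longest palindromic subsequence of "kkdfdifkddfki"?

Using dp[i][j] = 2 + dp[i+1][j−1] if the ends match, else max(dp[i+1][j], dp[i][j−1]):
dp[1][13] = 7. A witness is kfdddfk at positions 2,4,5,9,10,11,12.

7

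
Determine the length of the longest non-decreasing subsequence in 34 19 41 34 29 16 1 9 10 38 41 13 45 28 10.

6

Let dp[i] be the longest non-decreasing subsequence ending at position i. Then dp = [1, 1, 2, 2, 2, 1, 1, 2, 3, 4, 5, 4, 6, 5, 4].
The maximum is 6; one witness is 1, 9, 10, 38, 41, 45 at positions 7,8,9,10,11,13.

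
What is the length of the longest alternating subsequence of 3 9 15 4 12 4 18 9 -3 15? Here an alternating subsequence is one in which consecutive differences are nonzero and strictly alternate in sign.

8

Track the best alternating length ending on an up-step vs a down-step at each position: up/down = 1/1, 2/1, 2/1, 2/3, 4/3, 2/5, 6/1, 6/7, 1/7, 8/7.
The maximum over both is 8; one such subsequence is 3, 9, 4, 12, 4, 18, 9, 15.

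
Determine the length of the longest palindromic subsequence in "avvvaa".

Using dp[i][j] = 2 + dp[i+1][j−1] if the ends match, else max(dp[i+1][j], dp[i][j−1]):
dp[1][6] = 5. A witness is avvva at positions 1,2,3,4,6.

5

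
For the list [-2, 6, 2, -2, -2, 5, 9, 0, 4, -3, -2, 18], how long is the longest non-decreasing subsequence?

One longest non-decreasing subsequence is -2, -2, -2, 5, 9, 18 (positions 1,4,5,6,7,12), of length 6; no longer one exists.

6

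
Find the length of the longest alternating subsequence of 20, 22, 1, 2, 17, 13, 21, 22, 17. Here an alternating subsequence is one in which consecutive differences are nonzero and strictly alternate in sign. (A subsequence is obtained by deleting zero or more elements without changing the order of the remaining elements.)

A longest alternating subsequence is 20, 22, 1, 17, 13, 21, 17 (positions 1,2,3,5,6,7,9); its 6 consecutive differences strictly alternate in sign, and length 7 is optimal.

7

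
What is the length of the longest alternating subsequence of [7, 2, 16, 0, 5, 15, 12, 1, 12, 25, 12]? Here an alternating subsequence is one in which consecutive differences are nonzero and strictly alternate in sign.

A longest alternating subsequence is 7, 2, 16, 0, 15, 12, 25, 12 (positions 1,2,3,4,6,7,10,11); its 7 consecutive differences strictly alternate in sign, and length 8 is optimal.

8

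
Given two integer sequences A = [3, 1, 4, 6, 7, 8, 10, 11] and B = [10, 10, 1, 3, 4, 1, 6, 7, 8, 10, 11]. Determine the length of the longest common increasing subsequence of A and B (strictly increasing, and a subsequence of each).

7

A longest common strictly increasing subsequence is 1, 4, 6, 7, 8, 10, 11 (length 7); it appears in order in both A and B, and no longer such subsequence exists.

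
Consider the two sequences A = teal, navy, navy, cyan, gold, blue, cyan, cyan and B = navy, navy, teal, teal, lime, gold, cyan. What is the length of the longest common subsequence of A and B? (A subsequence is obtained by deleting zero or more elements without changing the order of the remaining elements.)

Backtracking the LCS table gives one alignment: navy (A2,B1) → navy (A3,B2) → gold (A5,B6) → cyan (A8,B7).
So the longest common subsequence has length 4.

4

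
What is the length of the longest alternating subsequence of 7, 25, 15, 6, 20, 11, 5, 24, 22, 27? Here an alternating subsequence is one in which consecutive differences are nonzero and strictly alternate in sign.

A longest alternating subsequence is 7, 25, 15, 20, 11, 24, 22, 27 (positions 1,2,3,5,6,8,9,10); its 7 consecutive differences strictly alternate in sign, and length 8 is optimal.

8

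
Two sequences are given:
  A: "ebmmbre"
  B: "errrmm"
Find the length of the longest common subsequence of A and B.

A longest common subsequence is emm (length 3); the LCS DP confirms no longer common subsequence exists.

3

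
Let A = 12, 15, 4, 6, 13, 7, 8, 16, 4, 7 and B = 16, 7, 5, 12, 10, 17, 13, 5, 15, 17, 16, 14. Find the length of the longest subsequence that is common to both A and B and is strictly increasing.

3

For each value that appears in both, track the longest common increasing run ending there.
The best achievable length is 3; one witness is 12, 13, 16 (A-positions 1,5,8, B-positions 4,7,11).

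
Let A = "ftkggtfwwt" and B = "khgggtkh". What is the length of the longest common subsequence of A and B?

4

A longest common subsequence is kggt (length 4); the LCS DP confirms no longer common subsequence exists.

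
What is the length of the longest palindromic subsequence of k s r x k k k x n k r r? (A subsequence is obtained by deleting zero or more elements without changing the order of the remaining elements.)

7

One longest palindromic subsequence is rxkkkxr (positions 3,4,5,6,7,8,12); it reads the same forward and backward, and the interval DP gives dp[1][12] = 7.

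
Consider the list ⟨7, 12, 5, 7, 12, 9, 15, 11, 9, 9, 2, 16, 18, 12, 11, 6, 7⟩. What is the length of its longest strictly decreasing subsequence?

Let dp[i] be the longest decreasing subsequence ending at position i. Then dp = [1, 1, 2, 2, 1, 2, 1, 2, 3, 3, 4, 1, 1, 2, 3, 4, 4].
The maximum is 4; one witness is 12, 11, 9, 2 at positions 2,8,9,11.

4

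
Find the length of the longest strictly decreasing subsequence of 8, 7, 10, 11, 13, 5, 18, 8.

3

One longest decreasing subsequence is 8, 7, 5 (positions 1,2,6), of length 3; no longer one exists.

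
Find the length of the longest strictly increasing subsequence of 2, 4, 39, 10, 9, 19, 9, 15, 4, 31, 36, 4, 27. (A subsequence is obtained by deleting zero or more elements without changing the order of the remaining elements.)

6

One longest increasing subsequence is 2, 4, 10, 19, 31, 36 (positions 1,2,4,6,10,11), of length 6; no longer one exists.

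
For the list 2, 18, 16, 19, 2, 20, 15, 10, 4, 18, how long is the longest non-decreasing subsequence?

4

Let dp[i] be the longest non-decreasing subsequence ending at position i. Then dp = [1, 2, 2, 3, 2, 4, 3, 3, 3, 4].
The maximum is 4; one witness is 2, 18, 19, 20 at positions 1,2,4,6.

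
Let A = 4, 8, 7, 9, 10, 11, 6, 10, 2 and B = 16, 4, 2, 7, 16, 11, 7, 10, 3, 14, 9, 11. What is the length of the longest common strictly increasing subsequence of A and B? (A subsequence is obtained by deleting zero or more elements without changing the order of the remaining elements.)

4

For each value that appears in both, track the longest common increasing run ending there.
The best achievable length is 4; one witness is 4, 7, 10, 11 (A-positions 1,3,5,6, B-positions 2,4,8,12).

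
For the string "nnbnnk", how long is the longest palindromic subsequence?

5

One longest palindromic subsequence is nnbnn (positions 1,2,3,4,5); it reads the same forward and backward, and the interval DP gives dp[1][6] = 5.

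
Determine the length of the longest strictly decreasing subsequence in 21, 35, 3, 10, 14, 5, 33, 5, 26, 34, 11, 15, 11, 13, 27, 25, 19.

5

Scanning left to right, the best length ending at each element is: 21→1, 35→1, 3→2, 10→2, 14→2, 5→3, 33→2, 5→3, 26→3, 34→2, 11→4, 15→4, 11→5, 13→5, 27→3, 25→4, 19→5.
So the longest decreasing subsequence has length 5, e.g. 35, 33, 26, 15, 11.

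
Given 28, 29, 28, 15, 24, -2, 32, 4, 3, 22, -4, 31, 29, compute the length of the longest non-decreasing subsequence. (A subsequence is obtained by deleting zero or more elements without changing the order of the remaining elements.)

4

Let dp[i] be the longest non-decreasing subsequence ending at position i. Then dp = [1, 2, 2, 1, 2, 1, 3, 2, 2, 3, 1, 4, 4].
The maximum is 4; one witness is -2, 4, 22, 31 at positions 6,8,10,12.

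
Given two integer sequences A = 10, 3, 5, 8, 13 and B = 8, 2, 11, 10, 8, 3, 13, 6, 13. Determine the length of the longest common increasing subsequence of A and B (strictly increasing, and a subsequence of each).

2

For each value that appears in both, track the longest common increasing run ending there.
The best achievable length is 2; one witness is 8, 13 (A-positions 4,5, B-positions 1,7).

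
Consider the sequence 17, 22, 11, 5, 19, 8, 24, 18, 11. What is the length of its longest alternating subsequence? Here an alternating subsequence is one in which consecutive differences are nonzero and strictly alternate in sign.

7

Track the best alternating length ending on an up-step vs a down-step at each position: up/down = 1/1, 2/1, 1/3, 1/3, 4/3, 4/5, 6/1, 6/7, 6/7.
The maximum over both is 7; one such subsequence is 17, 22, 11, 19, 8, 24, 18.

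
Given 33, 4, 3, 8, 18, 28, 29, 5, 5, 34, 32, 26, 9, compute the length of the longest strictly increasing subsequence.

Let dp[i] be the longest increasing subsequence ending at position i. Then dp = [1, 1, 1, 2, 3, 4, 5, 2, 2, 6, 6, 4, 3].
The maximum is 6; one witness is 4, 8, 18, 28, 29, 34 at positions 2,4,5,6,7,10.

6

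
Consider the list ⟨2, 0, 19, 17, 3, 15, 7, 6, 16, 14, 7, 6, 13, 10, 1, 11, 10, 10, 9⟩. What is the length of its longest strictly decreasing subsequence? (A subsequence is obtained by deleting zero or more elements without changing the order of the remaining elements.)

8

Scanning left to right, the best length ending at each element is: 2→1, 0→2, 19→1, 17→2, 3→3, 15→3, 7→4, 6→5, 16→3, 14→4, 7→5, 6→6, 13→5, 10→6, 1→7, 11→6, 10→7, 10→7, 9→8.
So the longest decreasing subsequence has length 8, e.g. 19, 17, 15, 14, 13, 11, 10, 9.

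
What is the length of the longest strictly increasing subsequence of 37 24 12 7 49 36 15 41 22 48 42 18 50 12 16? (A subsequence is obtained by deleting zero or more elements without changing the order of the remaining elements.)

5

One longest increasing subsequence is 24, 36, 41, 48, 50 (positions 2,6,8,10,13), of length 5; no longer one exists.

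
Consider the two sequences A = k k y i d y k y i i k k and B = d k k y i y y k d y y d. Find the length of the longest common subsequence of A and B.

A longest common subsequence is kkyidyy (length 7); the LCS DP confirms no longer common subsequence exists.

7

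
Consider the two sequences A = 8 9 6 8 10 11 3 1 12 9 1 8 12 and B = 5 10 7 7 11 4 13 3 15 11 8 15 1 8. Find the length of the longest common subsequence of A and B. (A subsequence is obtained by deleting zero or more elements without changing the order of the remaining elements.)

5

A longest common subsequence is 10, 11, 3, 1, 8 (length 5); the LCS DP confirms no longer common subsequence exists.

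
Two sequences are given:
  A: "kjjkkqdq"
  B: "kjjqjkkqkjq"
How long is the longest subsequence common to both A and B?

Backtracking the LCS table gives one alignment: k (A1,B1) → j (A2,B3) → j (A3,B5) → k (A4,B6) → k (A5,B7) → q (A6,B8) → q (A8,B11).
So the longest common subsequence has length 7.

7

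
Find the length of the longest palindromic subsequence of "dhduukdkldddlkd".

One longest palindromic subsequence is dkldddlkd (positions 1,6,9,10,11,12,13,14,15); it reads the same forward and backward, and the interval DP gives dp[1][15] = 9.

9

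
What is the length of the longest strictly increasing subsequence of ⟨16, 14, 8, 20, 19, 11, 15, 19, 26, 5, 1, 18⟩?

5

Let dp[i] be the longest increasing subsequence ending at position i. Then dp = [1, 1, 1, 2, 2, 2, 3, 4, 5, 1, 1, 4].
The maximum is 5; one witness is 8, 11, 15, 19, 26 at positions 3,6,7,8,9.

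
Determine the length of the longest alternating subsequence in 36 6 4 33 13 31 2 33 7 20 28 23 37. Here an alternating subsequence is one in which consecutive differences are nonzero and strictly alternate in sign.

Track the best alternating length ending on an up-step vs a down-step at each position: up/down = 1/1, 1/2, 1/2, 3/2, 3/4, 5/4, 1/6, 7/2, 7/8, 9/8, 9/8, 9/10, 11/1.
The maximum over both is 11; one such subsequence is 36, 6, 33, 13, 31, 2, 33, 7, 28, 23, 37.

11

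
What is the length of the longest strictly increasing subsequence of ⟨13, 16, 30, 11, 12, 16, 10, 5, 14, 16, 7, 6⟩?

4

One longest increasing subsequence is 11, 12, 14, 16 (positions 4,5,9,10), of length 4; no longer one exists.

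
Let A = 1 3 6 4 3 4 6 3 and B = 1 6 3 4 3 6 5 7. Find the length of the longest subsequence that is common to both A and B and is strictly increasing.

For each value that appears in both, track the longest common increasing run ending there.
The best achievable length is 4; one witness is 1, 3, 4, 6 (A-positions 1,2,4,7, B-positions 1,3,4,6).

4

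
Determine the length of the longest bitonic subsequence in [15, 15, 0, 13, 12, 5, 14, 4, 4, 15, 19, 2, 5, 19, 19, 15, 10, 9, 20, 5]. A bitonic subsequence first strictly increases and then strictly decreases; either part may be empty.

Let inc[i] be the LIS ending at i and dec[i] the longest strictly decreasing subsequence starting at i. inc = [1, 1, 1, 2, 2, 2, 3, 2, 2, 4, 5, 2, 3, 5, 5, 4, 4, 4, 6, 3], dec = [6, 6, 1, 5, 4, 3, 4, 2, 2, 4, 5, 1, 1, 5, 5, 4, 3, 2, 2, 1].
max_i inc[i]+dec[i]−1 = 9, with one witness 0, 13, 14, 15, 19, 15, 10, 9, 5.

9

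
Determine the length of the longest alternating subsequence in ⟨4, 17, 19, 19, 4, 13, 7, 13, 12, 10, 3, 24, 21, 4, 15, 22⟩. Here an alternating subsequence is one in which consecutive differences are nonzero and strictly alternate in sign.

A longest alternating subsequence is 4, 17, 4, 13, 7, 13, 12, 24, 4, 15 (positions 1,2,5,6,7,8,9,12,14,15); its 9 consecutive differences strictly alternate in sign, and length 10 is optimal.

10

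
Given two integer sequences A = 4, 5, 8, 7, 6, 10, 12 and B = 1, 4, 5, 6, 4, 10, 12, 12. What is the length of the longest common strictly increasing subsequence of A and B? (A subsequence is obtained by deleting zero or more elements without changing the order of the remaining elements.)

5

A longest common strictly increasing subsequence is 4, 5, 6, 10, 12 (length 5); it appears in order in both A and B, and no longer such subsequence exists.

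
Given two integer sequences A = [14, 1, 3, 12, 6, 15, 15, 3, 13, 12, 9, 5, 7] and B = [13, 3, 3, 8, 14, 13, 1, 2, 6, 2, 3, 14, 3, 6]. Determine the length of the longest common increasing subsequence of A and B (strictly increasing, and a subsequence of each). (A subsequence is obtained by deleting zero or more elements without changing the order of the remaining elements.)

For each value that appears in both, track the longest common increasing run ending there.
The best achievable length is 3; one witness is 1, 3, 6 (A-positions 2,3,5, B-positions 7,11,14).

3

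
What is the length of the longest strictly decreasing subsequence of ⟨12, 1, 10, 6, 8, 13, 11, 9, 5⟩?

4

One longest decreasing subsequence is 12, 10, 6, 5 (positions 1,3,4,9), of length 4; no longer one exists.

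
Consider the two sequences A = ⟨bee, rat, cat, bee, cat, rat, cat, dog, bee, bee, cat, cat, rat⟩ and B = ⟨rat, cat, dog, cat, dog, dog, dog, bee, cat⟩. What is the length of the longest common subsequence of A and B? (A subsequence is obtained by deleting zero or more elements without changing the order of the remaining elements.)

A longest common subsequence is rat, cat, cat, dog, bee, cat (length 6); the LCS DP confirms no longer common subsequence exists.

6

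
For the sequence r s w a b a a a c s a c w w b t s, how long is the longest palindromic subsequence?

One longest palindromic subsequence is swaaaaaws (positions 2,3,4,6,7,8,11,14,17); it reads the same forward and backward, and the interval DP gives dp[1][17] = 9.

9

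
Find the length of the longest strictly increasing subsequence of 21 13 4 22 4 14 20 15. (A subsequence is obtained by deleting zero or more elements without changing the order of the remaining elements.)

One longest increasing subsequence is 13, 14, 20 (positions 2,6,7), of length 3; no longer one exists.

3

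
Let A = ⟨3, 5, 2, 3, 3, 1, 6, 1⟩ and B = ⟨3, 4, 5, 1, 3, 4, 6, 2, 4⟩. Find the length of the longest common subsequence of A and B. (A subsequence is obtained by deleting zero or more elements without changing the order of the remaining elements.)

4

A longest common subsequence is 3, 5, 3, 6 (length 4); the LCS DP confirms no longer common subsequence exists.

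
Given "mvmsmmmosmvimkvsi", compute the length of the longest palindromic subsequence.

One longest palindromic subsequence is mvmsmmmsmvm (positions 1,2,3,4,5,6,7,9,10,11,13); it reads the same forward and backward, and the interval DP gives dp[1][17] = 11.

11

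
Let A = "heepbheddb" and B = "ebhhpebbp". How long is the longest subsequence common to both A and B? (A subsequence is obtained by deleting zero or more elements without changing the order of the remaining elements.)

5

Backtracking the LCS table gives one alignment: e (A3,B1) → b (A5,B2) → h (A6,B4) → e (A7,B6) → b (A10,B8).
So the longest common subsequence has length 5.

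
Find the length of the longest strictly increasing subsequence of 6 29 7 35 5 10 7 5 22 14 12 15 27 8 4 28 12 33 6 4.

8

Scanning left to right, the best length ending at each element is: 6→1, 29→2, 7→2, 35→3, 5→1, 10→3, 7→2, 5→1, 22→4, 14→4, 12→4, 15→5, 27→6, 8→3, 4→1, 28→7, 12→4, 33→8, 6→2, 4→1.
So the longest increasing subsequence has length 8, e.g. 6, 7, 10, 14, 15, 27, 28, 33.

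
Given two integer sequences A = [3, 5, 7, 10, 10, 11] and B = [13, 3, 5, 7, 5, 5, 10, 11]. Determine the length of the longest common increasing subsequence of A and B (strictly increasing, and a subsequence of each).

For each value that appears in both, track the longest common increasing run ending there.
The best achievable length is 5; one witness is 3, 5, 7, 10, 11 (A-positions 1,2,3,4,6, B-positions 2,3,4,7,8).

5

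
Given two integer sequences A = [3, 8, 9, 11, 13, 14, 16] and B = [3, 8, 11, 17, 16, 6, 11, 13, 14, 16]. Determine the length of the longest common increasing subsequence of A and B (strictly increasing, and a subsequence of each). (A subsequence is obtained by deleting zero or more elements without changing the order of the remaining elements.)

For each value that appears in both, track the longest common increasing run ending there.
The best achievable length is 6; one witness is 3, 8, 11, 13, 14, 16 (A-positions 1,2,4,5,6,7, B-positions 1,2,3,8,9,10).

6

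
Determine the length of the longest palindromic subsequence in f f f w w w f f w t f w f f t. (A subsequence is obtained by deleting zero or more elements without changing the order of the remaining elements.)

Using dp[i][j] = 2 + dp[i+1][j−1] if the ends match, else max(dp[i+1][j], dp[i][j−1]):
dp[1][15] = 10. A witness is ffwwffwwff at positions 2,3,4,6,7,8,9,12,13,14.

10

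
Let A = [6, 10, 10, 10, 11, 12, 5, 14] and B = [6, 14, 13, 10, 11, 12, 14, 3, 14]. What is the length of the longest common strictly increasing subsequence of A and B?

5

For each value that appears in both, track the longest common increasing run ending there.
The best achievable length is 5; one witness is 6, 10, 11, 12, 14 (A-positions 1,2,5,6,8, B-positions 1,4,5,6,7).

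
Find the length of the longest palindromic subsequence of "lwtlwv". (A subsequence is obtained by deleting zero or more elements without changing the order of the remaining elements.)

3

One longest palindromic subsequence is wlw (positions 2,4,5); it reads the same forward and backward, and the interval DP gives dp[1][6] = 3.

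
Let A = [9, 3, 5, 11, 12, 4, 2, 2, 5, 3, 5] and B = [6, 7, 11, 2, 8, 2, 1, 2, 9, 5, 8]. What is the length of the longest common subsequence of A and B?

A longest common subsequence is 11, 2, 2, 5 (length 4); the LCS DP confirms no longer common subsequence exists.

4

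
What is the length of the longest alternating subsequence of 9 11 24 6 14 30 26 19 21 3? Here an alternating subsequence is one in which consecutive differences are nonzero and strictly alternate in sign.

7

Track the best alternating length ending on an up-step vs a down-step at each position: up/down = 1/1, 2/1, 2/1, 1/3, 4/3, 4/1, 4/5, 4/5, 6/5, 1/7.
The maximum over both is 7; one such subsequence is 9, 11, 6, 30, 19, 21, 3.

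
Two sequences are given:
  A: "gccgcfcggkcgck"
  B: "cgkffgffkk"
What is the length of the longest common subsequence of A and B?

Backtracking the LCS table gives one alignment: c (A3,B1) → g (A4,B2) → f (A6,B5) → g (A8,B6) → k (A10,B9) → k (A14,B10).
So the longest common subsequence has length 6.

6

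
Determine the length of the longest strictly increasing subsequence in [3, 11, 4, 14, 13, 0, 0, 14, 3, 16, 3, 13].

Let dp[i] be the longest increasing subsequence ending at position i. Then dp = [1, 2, 2, 3, 3, 1, 1, 4, 2, 5, 2, 3].
The maximum is 5; one witness is 3, 11, 13, 14, 16 at positions 1,2,5,8,10.

5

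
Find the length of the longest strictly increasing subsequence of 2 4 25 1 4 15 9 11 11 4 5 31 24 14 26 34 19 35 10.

8

Scanning left to right, the best length ending at each element is: 2→1, 4→2, 25→3, 1→1, 4→2, 15→3, 9→3, 11→4, 11→4, 4→2, 5→3, 31→5, 24→5, 14→5, 26→6, 34→7, 19→6, 35→8, 10→4.
So the longest increasing subsequence has length 8, e.g. 2, 4, 9, 11, 24, 26, 34, 35.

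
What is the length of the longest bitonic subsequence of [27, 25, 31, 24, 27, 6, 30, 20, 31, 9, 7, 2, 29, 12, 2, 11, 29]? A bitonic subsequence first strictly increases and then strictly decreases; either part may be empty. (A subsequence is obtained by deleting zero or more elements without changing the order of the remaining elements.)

One longest bitonic subsequence is 27, 25, 24, 20, 9, 7, 2 (positions 1,2,4,8,10,11,15): it rises to 27 then falls. Length 7 is optimal.

7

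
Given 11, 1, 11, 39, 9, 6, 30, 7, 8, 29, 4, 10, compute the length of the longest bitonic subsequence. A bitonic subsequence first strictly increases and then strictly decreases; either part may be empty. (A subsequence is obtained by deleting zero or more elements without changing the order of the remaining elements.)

One longest bitonic subsequence is 1, 11, 39, 30, 29, 10 (positions 2,3,4,7,10,12): it rises to 39 then falls. Length 6 is optimal.

6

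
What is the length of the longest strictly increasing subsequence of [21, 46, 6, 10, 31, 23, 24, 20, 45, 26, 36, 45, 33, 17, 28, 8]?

Scanning left to right, the best length ending at each element is: 21→1, 46→2, 6→1, 10→2, 31→3, 23→3, 24→4, 20→3, 45→5, 26→5, 36→6, 45→7, 33→6, 17→3, 28→6, 8→2.
So the longest increasing subsequence has length 7, e.g. 6, 10, 23, 24, 26, 36, 45.

7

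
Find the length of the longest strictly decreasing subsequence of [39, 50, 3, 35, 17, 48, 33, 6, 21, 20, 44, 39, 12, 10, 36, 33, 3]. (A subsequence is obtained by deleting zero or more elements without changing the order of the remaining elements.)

8

Let dp[i] be the longest decreasing subsequence ending at position i. Then dp = [1, 1, 2, 2, 3, 2, 3, 4, 4, 5, 3, 4, 6, 7, 5, 6, 8].
The maximum is 8; one witness is 39, 35, 33, 21, 20, 12, 10, 3 at positions 1,4,7,9,10,13,14,17.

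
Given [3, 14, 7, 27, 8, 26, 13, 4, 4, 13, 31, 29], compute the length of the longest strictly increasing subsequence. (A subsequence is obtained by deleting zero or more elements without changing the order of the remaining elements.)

Scanning left to right, the best length ending at each element is: 3→1, 14→2, 7→2, 27→3, 8→3, 26→4, 13→4, 4→2, 4→2, 13→4, 31→5, 29→5.
So the longest increasing subsequence has length 5, e.g. 3, 7, 8, 26, 31.

5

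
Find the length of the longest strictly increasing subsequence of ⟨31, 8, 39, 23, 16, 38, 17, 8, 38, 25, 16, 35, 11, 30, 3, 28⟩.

5

Scanning left to right, the best length ending at each element is: 31→1, 8→1, 39→2, 23→2, 16→2, 38→3, 17→3, 8→1, 38→4, 25→4, 16→2, 35→5, 11→2, 30→5, 3→1, 28→5.
So the longest increasing subsequence has length 5, e.g. 8, 16, 17, 25, 35.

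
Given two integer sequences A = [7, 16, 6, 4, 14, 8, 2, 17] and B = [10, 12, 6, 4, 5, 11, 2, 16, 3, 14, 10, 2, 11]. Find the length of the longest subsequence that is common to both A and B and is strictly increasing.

A longest common strictly increasing subsequence is 6, 14 (length 2); it appears in order in both A and B, and no longer such subsequence exists.

2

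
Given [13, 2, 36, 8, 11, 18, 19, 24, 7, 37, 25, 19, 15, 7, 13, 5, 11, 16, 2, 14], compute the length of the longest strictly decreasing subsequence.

Let dp[i] be the longest decreasing subsequence ending at position i. Then dp = [1, 2, 1, 2, 2, 2, 2, 2, 3, 1, 2, 3, 4, 5, 5, 6, 6, 4, 7, 5].
The maximum is 7; one witness is 36, 24, 19, 15, 7, 5, 2 at positions 3,8,12,13,14,16,19.

7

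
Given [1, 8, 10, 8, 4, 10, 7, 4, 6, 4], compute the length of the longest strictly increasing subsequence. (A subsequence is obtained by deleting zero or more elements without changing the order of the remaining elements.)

Scanning left to right, the best length ending at each element is: 1→1, 8→2, 10→3, 8→2, 4→2, 10→3, 7→3, 4→2, 6→3, 4→2.
So the longest increasing subsequence has length 3, e.g. 1, 8, 10.

3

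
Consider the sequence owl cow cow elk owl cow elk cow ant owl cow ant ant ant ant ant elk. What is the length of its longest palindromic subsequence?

One longest palindromic subsequence is elk ant ant ant ant ant ant elk (positions 4,9,12,13,14,15,16,17); it reads the same forward and backward, and the interval DP gives dp[1][17] = 8.

8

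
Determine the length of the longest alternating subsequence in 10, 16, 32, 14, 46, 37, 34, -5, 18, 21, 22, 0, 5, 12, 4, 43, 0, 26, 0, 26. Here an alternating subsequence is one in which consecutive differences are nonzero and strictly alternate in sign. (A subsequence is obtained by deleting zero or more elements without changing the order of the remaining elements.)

14

Track the best alternating length ending on an up-step vs a down-step at each position: up/down = 1/1, 2/1, 2/1, 2/3, 4/1, 4/5, 4/5, 1/5, 6/5, 6/5, 6/5, 6/7, 8/7, 8/7, 8/9, 10/5, 6/11, 12/11, 6/13, 14/11.
The maximum over both is 14; one such subsequence is 10, 16, 14, 46, -5, 18, 0, 5, 4, 43, 0, 26, 0, 26.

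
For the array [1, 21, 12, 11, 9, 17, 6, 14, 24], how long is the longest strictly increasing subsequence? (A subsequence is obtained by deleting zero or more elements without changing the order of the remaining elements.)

4

Let dp[i] be the longest increasing subsequence ending at position i. Then dp = [1, 2, 2, 2, 2, 3, 2, 3, 4].
The maximum is 4; one witness is 1, 12, 17, 24 at positions 1,3,6,9.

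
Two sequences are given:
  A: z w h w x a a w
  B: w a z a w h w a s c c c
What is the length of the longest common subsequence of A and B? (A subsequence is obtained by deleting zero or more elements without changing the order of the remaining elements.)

Backtracking the LCS table gives one alignment: z (A1,B3) → w (A2,B5) → h (A3,B6) → w (A4,B7) → a (A6,B8).
So the longest common subsequence has length 5.

5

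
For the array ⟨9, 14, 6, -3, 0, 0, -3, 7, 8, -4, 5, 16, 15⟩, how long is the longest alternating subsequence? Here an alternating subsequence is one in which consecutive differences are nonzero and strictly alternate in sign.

9

Track the best alternating length ending on an up-step vs a down-step at each position: up/down = 1/1, 2/1, 1/3, 1/3, 4/3, 4/3, 1/5, 6/3, 6/3, 1/7, 8/7, 8/1, 8/9.
The maximum over both is 9; one such subsequence is 9, 14, -3, 0, -3, 7, -4, 16, 15.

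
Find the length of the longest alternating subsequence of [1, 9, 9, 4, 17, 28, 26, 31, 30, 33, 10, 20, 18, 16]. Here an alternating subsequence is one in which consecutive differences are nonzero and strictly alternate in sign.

Track the best alternating length ending on an up-step vs a down-step at each position: up/down = 1/1, 2/1, 2/1, 2/3, 4/1, 4/1, 4/5, 6/1, 6/7, 8/1, 4/9, 10/9, 10/11, 10/11.
The maximum over both is 11; one such subsequence is 1, 9, 4, 28, 26, 31, 30, 33, 10, 20, 18.

11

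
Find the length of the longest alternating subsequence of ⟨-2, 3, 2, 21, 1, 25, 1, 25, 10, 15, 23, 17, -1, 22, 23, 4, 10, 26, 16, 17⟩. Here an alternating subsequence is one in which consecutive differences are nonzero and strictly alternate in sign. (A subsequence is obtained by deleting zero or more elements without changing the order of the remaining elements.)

Track the best alternating length ending on an up-step vs a down-step at each position: up/down = 1/1, 2/1, 2/3, 4/1, 2/5, 6/1, 2/7, 8/1, 8/9, 10/9, 10/9, 10/11, 2/11, 12/11, 12/9, 12/13, 14/13, 14/1, 14/15, 16/15.
The maximum over both is 16; one such subsequence is -2, 3, 2, 21, 1, 25, 1, 25, 10, 23, 17, 22, 4, 26, 16, 17.

16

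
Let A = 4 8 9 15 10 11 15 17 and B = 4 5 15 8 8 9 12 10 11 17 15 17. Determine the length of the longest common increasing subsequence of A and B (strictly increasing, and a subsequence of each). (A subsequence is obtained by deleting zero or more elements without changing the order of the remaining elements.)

For each value that appears in both, track the longest common increasing run ending there.
The best achievable length is 7; one witness is 4, 8, 9, 10, 11, 15, 17 (A-positions 1,2,3,5,6,7,8, B-positions 1,4,6,8,9,11,12).

7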